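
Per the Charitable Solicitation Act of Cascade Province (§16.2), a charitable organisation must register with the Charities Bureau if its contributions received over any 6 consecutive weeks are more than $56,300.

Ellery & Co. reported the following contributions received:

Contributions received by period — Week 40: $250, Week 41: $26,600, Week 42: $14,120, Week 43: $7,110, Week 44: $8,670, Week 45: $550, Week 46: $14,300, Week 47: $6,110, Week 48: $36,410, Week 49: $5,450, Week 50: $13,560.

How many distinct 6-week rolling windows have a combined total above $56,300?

Week 40–Week 45: $250 + $26,600 + $14,120 + $7,110 + $8,670 + $550 = $57,300 (over)
Week 41–Week 46: $26,600 + $14,120 + $7,110 + $8,670 + $550 + $14,300 = $71,350 (over)
Week 42–Week 47: $14,120 + $7,110 + $8,670 + $550 + $14,300 + $6,110 = $50,860 (under)
Week 43–Week 48: $7,110 + $8,670 + $550 + $14,300 + $6,110 + $36,410 = $73,150 (over)
Week 44–Week 49: $8,670 + $550 + $14,300 + $6,110 + $36,410 + $5,450 = $71,490 (over)
Week 45–Week 50: $550 + $14,300 + $6,110 + $36,410 + $5,450 + $13,560 = $76,380 (over)
5 windows exceed the threshold.

5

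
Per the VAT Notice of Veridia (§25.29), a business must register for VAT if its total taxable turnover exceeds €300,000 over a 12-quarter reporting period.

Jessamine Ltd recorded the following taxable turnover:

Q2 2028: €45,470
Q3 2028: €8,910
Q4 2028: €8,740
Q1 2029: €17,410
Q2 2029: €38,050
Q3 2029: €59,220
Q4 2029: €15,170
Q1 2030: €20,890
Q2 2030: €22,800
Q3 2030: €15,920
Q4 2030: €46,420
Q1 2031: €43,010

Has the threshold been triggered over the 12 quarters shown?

Total taxable turnover: €45,470 + €8,910 + €8,740 + €17,410 + €38,050 + €59,220 + €15,170 + €20,890 + €22,800 + €15,920 + €46,420 + €43,010 = €342,010.
€342,010 > €300,000, so the threshold is exceeded.

Yes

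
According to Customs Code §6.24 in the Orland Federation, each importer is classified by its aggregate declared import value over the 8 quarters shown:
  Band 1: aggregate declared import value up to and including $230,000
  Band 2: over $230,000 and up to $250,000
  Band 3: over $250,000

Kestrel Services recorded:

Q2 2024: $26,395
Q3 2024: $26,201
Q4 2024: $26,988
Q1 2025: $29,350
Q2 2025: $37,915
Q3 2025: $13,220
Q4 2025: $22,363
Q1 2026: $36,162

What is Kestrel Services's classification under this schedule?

Aggregate declared import value: $26,395 + $26,201 + $26,988 + $29,350 + $37,915 + $13,220 + $22,363 + $36,162 = $218,594.
$218,594 ≤ $230,000, so Band 1 applies.

Band 1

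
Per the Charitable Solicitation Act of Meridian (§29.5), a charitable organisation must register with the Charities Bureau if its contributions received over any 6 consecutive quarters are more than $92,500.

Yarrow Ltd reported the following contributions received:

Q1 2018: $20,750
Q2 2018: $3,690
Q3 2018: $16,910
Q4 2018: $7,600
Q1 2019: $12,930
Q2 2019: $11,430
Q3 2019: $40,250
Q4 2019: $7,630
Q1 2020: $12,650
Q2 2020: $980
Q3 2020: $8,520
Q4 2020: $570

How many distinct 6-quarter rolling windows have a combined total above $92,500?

2

Q1 2018–Q2 2019: $20,750 + $3,690 + $16,910 + $7,600 + $12,930 + $11,430 = $73,310 (under)
Q2 2018–Q3 2019: $3,690 + $16,910 + $7,600 + $12,930 + $11,430 + $40,250 = $92,810 (over)
Q3 2018–Q4 2019: $16,910 + $7,600 + $12,930 + $11,430 + $40,250 + $7,630 = $96,750 (over)
Q4 2018–Q1 2020: $7,600 + $12,930 + $11,430 + $40,250 + $7,630 + $12,650 = $92,490 (under)
Q1 2019–Q2 2020: $12,930 + $11,430 + $40,250 + $7,630 + $12,650 + $980 = $85,870 (under)
Q2 2019–Q3 2020: $11,430 + $40,250 + $7,630 + $12,650 + $980 + $8,520 = $81,460 (under)
Q3 2019–Q4 2020: $40,250 + $7,630 + $12,650 + $980 + $8,520 + $570 = $70,600 (under)
2 windows exceed the threshold.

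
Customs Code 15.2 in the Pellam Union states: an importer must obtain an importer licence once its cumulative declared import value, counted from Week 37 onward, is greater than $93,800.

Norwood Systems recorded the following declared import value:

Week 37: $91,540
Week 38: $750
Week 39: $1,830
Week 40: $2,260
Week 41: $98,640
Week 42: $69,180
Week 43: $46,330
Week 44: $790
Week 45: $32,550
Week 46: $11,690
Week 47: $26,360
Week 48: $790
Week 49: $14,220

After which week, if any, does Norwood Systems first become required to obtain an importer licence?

Through Week 37: $91,540
Through Week 38: $92,290
Through Week 39: $94,120 ← exceeds threshold

Week 39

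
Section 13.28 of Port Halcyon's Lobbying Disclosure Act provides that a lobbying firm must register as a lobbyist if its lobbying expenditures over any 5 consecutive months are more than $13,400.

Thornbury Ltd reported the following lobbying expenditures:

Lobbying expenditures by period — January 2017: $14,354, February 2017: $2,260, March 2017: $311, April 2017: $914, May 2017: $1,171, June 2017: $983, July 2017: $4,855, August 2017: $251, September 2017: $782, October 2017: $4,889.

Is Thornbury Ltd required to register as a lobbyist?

Yes

January 2017–May 2017: $14,354 + $2,260 + $311 + $914 + $1,171 = $19,010 (over)
February 2017–June 2017: $2,260 + $311 + $914 + $1,171 + $983 = $5,639 (under)
March 2017–July 2017: $311 + $914 + $1,171 + $983 + $4,855 = $8,234 (under)
April 2017–August 2017: $914 + $1,171 + $983 + $4,855 + $251 = $8,174 (under)
May 2017–September 2017: $1,171 + $983 + $4,855 + $251 + $782 = $8,042 (under)
June 2017–October 2017: $983 + $4,855 + $251 + $782 + $4,889 = $11,760 (under)
At least one window exceeds $13,400.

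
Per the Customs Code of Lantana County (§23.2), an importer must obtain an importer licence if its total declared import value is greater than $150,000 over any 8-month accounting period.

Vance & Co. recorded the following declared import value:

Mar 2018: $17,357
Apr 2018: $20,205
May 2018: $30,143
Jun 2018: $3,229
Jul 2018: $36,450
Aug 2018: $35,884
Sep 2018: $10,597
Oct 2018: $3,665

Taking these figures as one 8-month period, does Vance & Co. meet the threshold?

Total declared import value: $17,357 + $20,205 + $30,143 + $3,229 + $36,450 + $35,884 + $10,597 + $3,665 = $157,530.
$157,530 > $150,000, so the threshold is exceeded.

Yes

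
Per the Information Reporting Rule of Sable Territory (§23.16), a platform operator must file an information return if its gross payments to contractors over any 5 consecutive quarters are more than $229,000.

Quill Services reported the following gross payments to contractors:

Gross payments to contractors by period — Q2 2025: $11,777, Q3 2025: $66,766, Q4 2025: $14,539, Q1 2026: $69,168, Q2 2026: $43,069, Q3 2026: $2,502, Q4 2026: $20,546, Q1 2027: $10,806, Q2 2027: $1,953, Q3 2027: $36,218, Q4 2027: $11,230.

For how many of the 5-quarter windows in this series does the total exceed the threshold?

Q2 2025–Q2 2026: $11,777 + $66,766 + $14,539 + $69,168 + $43,069 = $205,319 (under)
Q3 2025–Q3 2026: $66,766 + $14,539 + $69,168 + $43,069 + $2,502 = $196,044 (under)
Q4 2025–Q4 2026: $14,539 + $69,168 + $43,069 + $2,502 + $20,546 = $149,824 (under)
Q1 2026–Q1 2027: $69,168 + $43,069 + $2,502 + $20,546 + $10,806 = $146,091 (under)
Q2 2026–Q2 2027: $43,069 + $2,502 + $20,546 + $10,806 + $1,953 = $78,876 (under)
Q3 2026–Q3 2027: $2,502 + $20,546 + $10,806 + $1,953 + $36,218 = $72,025 (under)
Q4 2026–Q4 2027: $20,546 + $10,806 + $1,953 + $36,218 + $11,230 = $80,753 (under)
0 windows exceed the threshold.

0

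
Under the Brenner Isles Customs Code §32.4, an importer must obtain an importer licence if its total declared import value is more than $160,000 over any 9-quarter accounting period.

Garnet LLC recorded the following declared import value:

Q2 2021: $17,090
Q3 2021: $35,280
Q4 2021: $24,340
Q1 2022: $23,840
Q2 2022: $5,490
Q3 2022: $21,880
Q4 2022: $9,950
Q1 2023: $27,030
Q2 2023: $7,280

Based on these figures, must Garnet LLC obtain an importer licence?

Total declared import value: $17,090 + $35,280 + $24,340 + $23,840 + $5,490 + $21,880 + $9,950 + $27,030 + $7,280 = $172,180.
$172,180 > $160,000, so the threshold is exceeded.

Yes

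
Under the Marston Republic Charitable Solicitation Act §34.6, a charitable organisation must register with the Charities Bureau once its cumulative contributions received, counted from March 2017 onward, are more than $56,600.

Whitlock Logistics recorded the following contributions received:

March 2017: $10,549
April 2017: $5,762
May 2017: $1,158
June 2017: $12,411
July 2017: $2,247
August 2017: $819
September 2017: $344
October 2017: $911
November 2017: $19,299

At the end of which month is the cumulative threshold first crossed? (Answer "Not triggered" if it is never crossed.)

Not triggered

Through March 2017: $10,549
Through April 2017: $16,311
Through May 2017: $17,469
Through June 2017: $29,880
Through July 2017: $32,127
Through August 2017: $32,946
Through September 2017: $33,290
Through October 2017: $34,201
Through November 2017: $53,500
Final cumulative total $53,500 ≤ $56,600; the threshold is never exceeded.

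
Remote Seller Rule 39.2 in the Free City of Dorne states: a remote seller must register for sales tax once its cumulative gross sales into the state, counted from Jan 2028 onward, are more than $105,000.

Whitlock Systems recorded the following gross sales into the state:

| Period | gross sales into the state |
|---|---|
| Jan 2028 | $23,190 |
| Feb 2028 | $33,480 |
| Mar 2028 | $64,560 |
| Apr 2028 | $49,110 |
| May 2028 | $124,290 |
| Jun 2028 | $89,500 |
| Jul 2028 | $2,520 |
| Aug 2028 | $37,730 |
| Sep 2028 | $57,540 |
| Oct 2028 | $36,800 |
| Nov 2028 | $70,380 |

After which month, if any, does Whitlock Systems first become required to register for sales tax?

Mar 2028

Through Jan 2028: $23,190
Through Feb 2028: $56,670
Through Mar 2028: $121,230 ← exceeds threshold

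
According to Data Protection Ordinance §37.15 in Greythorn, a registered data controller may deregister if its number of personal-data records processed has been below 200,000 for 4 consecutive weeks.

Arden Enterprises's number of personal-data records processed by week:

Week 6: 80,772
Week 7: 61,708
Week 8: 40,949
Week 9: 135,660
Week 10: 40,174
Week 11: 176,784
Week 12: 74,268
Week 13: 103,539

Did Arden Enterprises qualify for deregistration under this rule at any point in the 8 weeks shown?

Weeks below 200,000: Week 6, Week 7, Week 8, Week 9, Week 10, Week 11, Week 12, Week 13.
Longest run of consecutive weeks below the threshold: 8.
8 ≥ 4, so Arden Enterprises became eligible.

Yes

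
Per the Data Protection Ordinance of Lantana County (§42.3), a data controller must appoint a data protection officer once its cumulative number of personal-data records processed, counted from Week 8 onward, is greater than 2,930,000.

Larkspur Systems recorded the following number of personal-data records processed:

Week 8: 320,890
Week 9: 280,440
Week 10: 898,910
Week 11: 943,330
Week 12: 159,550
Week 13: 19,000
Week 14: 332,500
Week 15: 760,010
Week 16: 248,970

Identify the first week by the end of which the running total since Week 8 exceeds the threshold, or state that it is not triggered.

Week 14

Through Week 8: 320,890
Through Week 9: 601,330
Through Week 10: 1,500,240
Through Week 11: 2,443,570
Through Week 12: 2,603,120
Through Week 13: 2,622,120
Through Week 14: 2,954,620 ← exceeds threshold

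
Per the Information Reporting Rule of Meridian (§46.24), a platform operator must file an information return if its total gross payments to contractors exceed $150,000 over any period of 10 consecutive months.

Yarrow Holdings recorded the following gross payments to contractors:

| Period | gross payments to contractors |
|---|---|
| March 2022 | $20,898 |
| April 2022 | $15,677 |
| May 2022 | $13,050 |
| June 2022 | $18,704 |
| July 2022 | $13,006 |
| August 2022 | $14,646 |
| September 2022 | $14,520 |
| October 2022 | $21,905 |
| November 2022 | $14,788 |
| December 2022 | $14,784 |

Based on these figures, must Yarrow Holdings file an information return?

Total gross payments to contractors: $20,898 + $15,677 + $13,050 + $18,704 + $13,006 + $14,646 + $14,520 + $21,905 + $14,788 + $14,784 = $161,978.
$161,978 > $150,000, so the threshold is exceeded.

Yes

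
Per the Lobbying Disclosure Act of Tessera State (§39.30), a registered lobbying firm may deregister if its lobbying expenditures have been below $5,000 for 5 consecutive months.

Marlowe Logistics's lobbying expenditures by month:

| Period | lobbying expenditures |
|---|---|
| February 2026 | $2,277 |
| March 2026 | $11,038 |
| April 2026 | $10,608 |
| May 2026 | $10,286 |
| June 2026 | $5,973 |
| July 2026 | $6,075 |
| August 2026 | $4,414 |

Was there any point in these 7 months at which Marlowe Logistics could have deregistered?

Months below $5,000: February 2026, August 2026.
Longest run of consecutive months below the threshold: 1.
1 < 5, so Marlowe Logistics never became eligible.

No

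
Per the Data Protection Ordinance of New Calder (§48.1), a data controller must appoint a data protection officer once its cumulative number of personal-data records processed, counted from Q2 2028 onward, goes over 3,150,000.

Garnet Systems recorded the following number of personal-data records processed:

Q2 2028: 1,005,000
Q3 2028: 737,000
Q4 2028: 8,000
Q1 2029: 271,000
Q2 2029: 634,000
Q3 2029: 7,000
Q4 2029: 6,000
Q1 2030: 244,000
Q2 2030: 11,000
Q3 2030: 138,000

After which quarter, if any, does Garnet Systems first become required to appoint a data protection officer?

Through Q2 2028: 1,005,000
Through Q3 2028: 1,742,000
Through Q4 2028: 1,750,000
Through Q1 2029: 2,021,000
Through Q2 2029: 2,655,000
Through Q3 2029: 2,662,000
Through Q4 2029: 2,668,000
Through Q1 2030: 2,912,000
Through Q2 2030: 2,923,000
Through Q3 2030: 3,061,000
Final cumulative total 3,061,000 ≤ 3,150,000; the threshold is never exceeded.

Not triggered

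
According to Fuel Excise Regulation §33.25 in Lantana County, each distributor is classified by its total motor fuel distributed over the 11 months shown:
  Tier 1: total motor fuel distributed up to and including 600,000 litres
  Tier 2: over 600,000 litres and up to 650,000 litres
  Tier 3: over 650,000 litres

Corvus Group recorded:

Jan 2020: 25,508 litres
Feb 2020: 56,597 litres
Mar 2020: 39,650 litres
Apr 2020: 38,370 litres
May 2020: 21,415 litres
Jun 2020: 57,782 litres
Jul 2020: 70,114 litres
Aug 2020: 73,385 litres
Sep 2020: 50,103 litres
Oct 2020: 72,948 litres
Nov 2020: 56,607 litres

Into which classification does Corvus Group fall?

Tier 1

Total motor fuel distributed: 25,508 litres + 56,597 litres + 39,650 litres + 38,370 litres + 21,415 litres + 57,782 litres + 70,114 litres + 73,385 litres + 50,103 litres + 72,948 litres + 56,607 litres = 562,479 litres.
562,479 litres ≤ 600,000 litres, so Tier 1 applies.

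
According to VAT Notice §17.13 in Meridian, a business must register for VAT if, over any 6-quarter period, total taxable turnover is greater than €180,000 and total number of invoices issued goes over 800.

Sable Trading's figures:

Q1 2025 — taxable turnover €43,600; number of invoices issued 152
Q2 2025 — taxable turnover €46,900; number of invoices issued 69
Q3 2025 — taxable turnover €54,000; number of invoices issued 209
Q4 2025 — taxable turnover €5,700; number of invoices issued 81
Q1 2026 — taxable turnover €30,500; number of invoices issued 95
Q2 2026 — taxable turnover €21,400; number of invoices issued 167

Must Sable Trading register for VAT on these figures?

Total taxable turnover: €43,600 + €46,900 + €54,000 + €5,700 + €30,500 + €21,400 = €202,100 (> €180,000).
Total number of invoices issued: 152 + 69 + 209 + 81 + 95 + 167 = 773 (≤ 800).
The test is 'and': the rule requires both, and at least one is not exceeded.

No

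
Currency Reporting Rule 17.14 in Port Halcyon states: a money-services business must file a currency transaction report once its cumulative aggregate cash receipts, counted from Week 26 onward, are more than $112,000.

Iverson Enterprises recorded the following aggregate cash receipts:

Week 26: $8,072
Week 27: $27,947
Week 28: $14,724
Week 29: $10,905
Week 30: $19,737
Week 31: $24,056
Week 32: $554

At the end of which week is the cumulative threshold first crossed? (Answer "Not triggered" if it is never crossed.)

Not triggered

Through Week 26: $8,072
Through Week 27: $36,019
Through Week 28: $50,743
Through Week 29: $61,648
Through Week 30: $81,385
Through Week 31: $105,441
Through Week 32: $105,995
Final cumulative total $105,995 ≤ $112,000; the threshold is never exceeded.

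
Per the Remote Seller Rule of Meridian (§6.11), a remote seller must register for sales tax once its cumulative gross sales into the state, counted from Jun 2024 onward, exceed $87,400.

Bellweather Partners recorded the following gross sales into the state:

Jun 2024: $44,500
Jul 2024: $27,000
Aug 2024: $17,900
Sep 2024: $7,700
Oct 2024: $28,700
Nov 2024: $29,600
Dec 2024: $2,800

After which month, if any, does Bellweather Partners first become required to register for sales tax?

Aug 2024

Through Jun 2024: $44,500
Through Jul 2024: $71,500
Through Aug 2024: $89,400 ← exceeds threshold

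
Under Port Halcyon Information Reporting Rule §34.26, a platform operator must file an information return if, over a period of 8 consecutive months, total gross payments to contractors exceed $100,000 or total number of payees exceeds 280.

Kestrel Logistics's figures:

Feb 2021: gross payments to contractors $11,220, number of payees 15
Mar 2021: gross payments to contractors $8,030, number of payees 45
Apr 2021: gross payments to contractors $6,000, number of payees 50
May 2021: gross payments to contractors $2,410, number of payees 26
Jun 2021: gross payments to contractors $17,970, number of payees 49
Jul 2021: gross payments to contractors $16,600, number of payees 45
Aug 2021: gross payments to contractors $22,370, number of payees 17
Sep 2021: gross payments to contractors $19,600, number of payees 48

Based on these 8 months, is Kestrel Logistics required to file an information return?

Yes

Total gross payments to contractors: $11,220 + $8,030 + $6,000 + $2,410 + $17,970 + $16,600 + $22,370 + $19,600 = $104,200 (> $100,000).
Total number of payees: 15 + 45 + 50 + 26 + 49 + 45 + 17 + 48 = 295 (> 280).
The test is 'or': at least one threshold is exceeded.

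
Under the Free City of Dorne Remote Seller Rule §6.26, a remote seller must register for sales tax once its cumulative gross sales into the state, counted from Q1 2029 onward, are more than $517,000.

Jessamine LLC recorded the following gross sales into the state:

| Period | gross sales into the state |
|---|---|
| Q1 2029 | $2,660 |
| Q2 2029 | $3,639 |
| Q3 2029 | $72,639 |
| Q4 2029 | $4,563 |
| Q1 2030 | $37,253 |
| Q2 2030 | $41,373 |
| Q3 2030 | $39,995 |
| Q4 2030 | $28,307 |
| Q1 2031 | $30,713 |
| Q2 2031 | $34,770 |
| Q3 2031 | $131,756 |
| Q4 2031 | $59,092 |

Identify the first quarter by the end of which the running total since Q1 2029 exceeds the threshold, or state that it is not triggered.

Not triggered

Through Q1 2029: $2,660
Through Q2 2029: $6,299
Through Q3 2029: $78,938
Through Q4 2029: $83,501
Through Q1 2030: $120,754
Through Q2 2030: $162,127
Through Q3 2030: $202,122
Through Q4 2030: $230,429
Through Q1 2031: $261,142
Through Q2 2031: $295,912
Through Q3 2031: $427,668
Through Q4 2031: $486,760
Final cumulative total $486,760 ≤ $517,000; the threshold is never exceeded.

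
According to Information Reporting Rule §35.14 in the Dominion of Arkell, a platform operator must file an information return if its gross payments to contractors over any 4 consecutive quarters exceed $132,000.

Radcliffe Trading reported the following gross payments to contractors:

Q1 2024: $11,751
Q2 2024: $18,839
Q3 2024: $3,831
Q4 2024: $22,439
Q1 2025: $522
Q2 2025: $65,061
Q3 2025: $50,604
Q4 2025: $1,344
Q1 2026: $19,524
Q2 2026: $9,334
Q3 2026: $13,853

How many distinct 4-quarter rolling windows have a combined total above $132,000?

2

Q1 2024–Q4 2024: $11,751 + $18,839 + $3,831 + $22,439 = $56,860 (under)
Q2 2024–Q1 2025: $18,839 + $3,831 + $22,439 + $522 = $45,631 (under)
Q3 2024–Q2 2025: $3,831 + $22,439 + $522 + $65,061 = $91,853 (under)
Q4 2024–Q3 2025: $22,439 + $522 + $65,061 + $50,604 = $138,626 (over)
Q1 2025–Q4 2025: $522 + $65,061 + $50,604 + $1,344 = $117,531 (under)
Q2 2025–Q1 2026: $65,061 + $50,604 + $1,344 + $19,524 = $136,533 (over)
Q3 2025–Q2 2026: $50,604 + $1,344 + $19,524 + $9,334 = $80,806 (under)
Q4 2025–Q3 2026: $1,344 + $19,524 + $9,334 + $13,853 = $44,055 (under)
2 windows exceed the threshold.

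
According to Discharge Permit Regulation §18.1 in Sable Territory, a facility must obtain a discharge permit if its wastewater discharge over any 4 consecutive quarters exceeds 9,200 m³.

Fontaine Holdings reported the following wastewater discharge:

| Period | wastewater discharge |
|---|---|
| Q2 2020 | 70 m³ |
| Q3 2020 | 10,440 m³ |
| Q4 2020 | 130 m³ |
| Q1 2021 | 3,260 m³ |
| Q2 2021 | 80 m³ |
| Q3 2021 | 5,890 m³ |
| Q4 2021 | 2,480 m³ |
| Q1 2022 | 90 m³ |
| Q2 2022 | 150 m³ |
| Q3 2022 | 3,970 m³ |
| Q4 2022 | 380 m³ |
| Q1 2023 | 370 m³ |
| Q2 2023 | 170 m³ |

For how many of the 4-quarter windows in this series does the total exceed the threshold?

Q2 2020–Q1 2021: 70 m³ + 10,440 m³ + 130 m³ + 3,260 m³ = 13,900 m³ (over)
Q3 2020–Q2 2021: 10,440 m³ + 130 m³ + 3,260 m³ + 80 m³ = 13,910 m³ (over)
Q4 2020–Q3 2021: 130 m³ + 3,260 m³ + 80 m³ + 5,890 m³ = 9,360 m³ (over)
Q1 2021–Q4 2021: 3,260 m³ + 80 m³ + 5,890 m³ + 2,480 m³ = 11,710 m³ (over)
Q2 2021–Q1 2022: 80 m³ + 5,890 m³ + 2,480 m³ + 90 m³ = 8,540 m³ (under)
Q3 2021–Q2 2022: 5,890 m³ + 2,480 m³ + 90 m³ + 150 m³ = 8,610 m³ (under)
Q4 2021–Q3 2022: 2,480 m³ + 90 m³ + 150 m³ + 3,970 m³ = 6,690 m³ (under)
Q1 2022–Q4 2022: 90 m³ + 150 m³ + 3,970 m³ + 380 m³ = 4,590 m³ (under)
Q2 2022–Q1 2023: 150 m³ + 3,970 m³ + 380 m³ + 370 m³ = 4,870 m³ (under)
Q3 2022–Q2 2023: 3,970 m³ + 380 m³ + 370 m³ + 170 m³ = 4,890 m³ (under)
4 windows exceed the threshold.

4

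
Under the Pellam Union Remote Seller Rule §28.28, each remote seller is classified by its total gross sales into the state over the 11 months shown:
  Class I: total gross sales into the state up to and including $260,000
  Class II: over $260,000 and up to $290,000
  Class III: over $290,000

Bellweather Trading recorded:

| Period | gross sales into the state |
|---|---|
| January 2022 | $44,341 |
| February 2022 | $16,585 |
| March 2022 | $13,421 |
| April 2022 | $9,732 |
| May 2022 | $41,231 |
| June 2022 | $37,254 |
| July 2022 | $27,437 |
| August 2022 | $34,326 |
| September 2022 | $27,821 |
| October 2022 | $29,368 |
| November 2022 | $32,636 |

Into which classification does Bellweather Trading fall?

Class III

Total gross sales into the state: $44,341 + $16,585 + $13,421 + $9,732 + $41,231 + $37,254 + $27,437 + $34,326 + $27,821 + $29,368 + $32,636 = $314,152.
$314,152 > $290,000, so Class III applies.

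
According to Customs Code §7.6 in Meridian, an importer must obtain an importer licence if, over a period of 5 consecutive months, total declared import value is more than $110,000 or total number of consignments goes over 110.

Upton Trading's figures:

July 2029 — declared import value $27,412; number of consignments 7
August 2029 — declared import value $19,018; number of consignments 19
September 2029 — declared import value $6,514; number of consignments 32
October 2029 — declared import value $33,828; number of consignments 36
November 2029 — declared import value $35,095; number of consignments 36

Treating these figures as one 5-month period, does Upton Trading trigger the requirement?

Total declared import value: $27,412 + $19,018 + $6,514 + $33,828 + $35,095 = $121,867 (> $110,000).
Total number of consignments: 7 + 19 + 32 + 36 + 36 = 130 (> 110).
The test is 'or': at least one threshold is exceeded.

Yes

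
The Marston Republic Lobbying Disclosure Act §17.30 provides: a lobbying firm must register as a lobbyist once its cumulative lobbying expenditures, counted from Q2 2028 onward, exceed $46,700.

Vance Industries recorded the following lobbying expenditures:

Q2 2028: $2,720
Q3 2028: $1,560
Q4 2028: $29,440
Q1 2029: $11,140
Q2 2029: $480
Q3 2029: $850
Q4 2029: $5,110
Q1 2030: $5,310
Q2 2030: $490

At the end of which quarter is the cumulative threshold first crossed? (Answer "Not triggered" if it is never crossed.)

Through Q2 2028: $2,720
Through Q3 2028: $4,280
Through Q4 2028: $33,720
Through Q1 2029: $44,860
Through Q2 2029: $45,340
Through Q3 2029: $46,190
Through Q4 2029: $51,300 ← exceeds threshold

Q4 2029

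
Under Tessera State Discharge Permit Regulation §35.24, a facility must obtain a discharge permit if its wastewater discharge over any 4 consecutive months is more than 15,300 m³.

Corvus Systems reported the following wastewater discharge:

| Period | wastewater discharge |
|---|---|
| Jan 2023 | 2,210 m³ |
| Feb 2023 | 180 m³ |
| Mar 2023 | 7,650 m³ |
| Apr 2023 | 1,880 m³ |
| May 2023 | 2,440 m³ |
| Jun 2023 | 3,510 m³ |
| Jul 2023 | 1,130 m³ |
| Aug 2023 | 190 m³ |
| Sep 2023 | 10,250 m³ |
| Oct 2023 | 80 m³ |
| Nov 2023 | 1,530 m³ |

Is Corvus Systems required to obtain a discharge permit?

Jan 2023–Apr 2023: 2,210 m³ + 180 m³ + 7,650 m³ + 1,880 m³ = 11,920 m³ (under)
Feb 2023–May 2023: 180 m³ + 7,650 m³ + 1,880 m³ + 2,440 m³ = 12,150 m³ (under)
Mar 2023–Jun 2023: 7,650 m³ + 1,880 m³ + 2,440 m³ + 3,510 m³ = 15,480 m³ (over)
Apr 2023–Jul 2023: 1,880 m³ + 2,440 m³ + 3,510 m³ + 1,130 m³ = 8,960 m³ (under)
May 2023–Aug 2023: 2,440 m³ + 3,510 m³ + 1,130 m³ + 190 m³ = 7,270 m³ (under)
Jun 2023–Sep 2023: 3,510 m³ + 1,130 m³ + 190 m³ + 10,250 m³ = 15,080 m³ (under)
Jul 2023–Oct 2023: 1,130 m³ + 190 m³ + 10,250 m³ + 80 m³ = 11,650 m³ (under)
Aug 2023–Nov 2023: 190 m³ + 10,250 m³ + 80 m³ + 1,530 m³ = 12,050 m³ (under)
At least one window exceeds 15,300 m³.

Yes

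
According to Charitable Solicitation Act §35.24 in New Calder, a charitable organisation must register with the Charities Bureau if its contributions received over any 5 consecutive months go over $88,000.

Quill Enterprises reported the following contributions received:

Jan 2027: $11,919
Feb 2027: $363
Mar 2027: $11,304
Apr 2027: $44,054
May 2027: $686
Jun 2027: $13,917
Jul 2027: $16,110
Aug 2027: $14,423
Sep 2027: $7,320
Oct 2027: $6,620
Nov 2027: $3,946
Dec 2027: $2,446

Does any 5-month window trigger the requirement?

Yes

Jan 2027–May 2027: $11,919 + $363 + $11,304 + $44,054 + $686 = $68,326 (under)
Feb 2027–Jun 2027: $363 + $11,304 + $44,054 + $686 + $13,917 = $70,324 (under)
Mar 2027–Jul 2027: $11,304 + $44,054 + $686 + $13,917 + $16,110 = $86,071 (under)
Apr 2027–Aug 2027: $44,054 + $686 + $13,917 + $16,110 + $14,423 = $89,190 (over)
May 2027–Sep 2027: $686 + $13,917 + $16,110 + $14,423 + $7,320 = $52,456 (under)
Jun 2027–Oct 2027: $13,917 + $16,110 + $14,423 + $7,320 + $6,620 = $58,390 (under)
Jul 2027–Nov 2027: $16,110 + $14,423 + $7,320 + $6,620 + $3,946 = $48,419 (under)
Aug 2027–Dec 2027: $14,423 + $7,320 + $6,620 + $3,946 + $2,446 = $34,755 (under)
At least one window exceeds $88,000.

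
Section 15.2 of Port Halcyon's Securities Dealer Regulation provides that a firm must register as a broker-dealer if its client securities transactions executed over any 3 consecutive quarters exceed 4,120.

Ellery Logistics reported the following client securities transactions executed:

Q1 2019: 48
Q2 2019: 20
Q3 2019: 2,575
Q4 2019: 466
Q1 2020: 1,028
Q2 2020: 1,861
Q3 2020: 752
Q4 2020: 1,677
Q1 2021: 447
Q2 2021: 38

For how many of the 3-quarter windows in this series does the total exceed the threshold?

Q1 2019–Q3 2019: 48 + 20 + 2,575 = 2,643 (under)
Q2 2019–Q4 2019: 20 + 2,575 + 466 = 3,061 (under)
Q3 2019–Q1 2020: 2,575 + 466 + 1,028 = 4,069 (under)
Q4 2019–Q2 2020: 466 + 1,028 + 1,861 = 3,355 (under)
Q1 2020–Q3 2020: 1,028 + 1,861 + 752 = 3,641 (under)
Q2 2020–Q4 2020: 1,861 + 752 + 1,677 = 4,290 (over)
Q3 2020–Q1 2021: 752 + 1,677 + 447 = 2,876 (under)
Q4 2020–Q2 2021: 1,677 + 447 + 38 = 2,162 (under)
1 window exceeds the threshold.

1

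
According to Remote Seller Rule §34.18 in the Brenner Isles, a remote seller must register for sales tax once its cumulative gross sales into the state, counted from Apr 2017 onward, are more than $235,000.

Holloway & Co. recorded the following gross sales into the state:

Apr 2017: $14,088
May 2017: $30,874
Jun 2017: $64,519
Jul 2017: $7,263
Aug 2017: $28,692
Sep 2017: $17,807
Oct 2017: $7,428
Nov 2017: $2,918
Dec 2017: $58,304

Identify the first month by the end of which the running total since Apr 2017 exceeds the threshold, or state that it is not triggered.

Through Apr 2017: $14,088
Through May 2017: $44,962
Through Jun 2017: $109,481
Through Jul 2017: $116,744
Through Aug 2017: $145,436
Through Sep 2017: $163,243
Through Oct 2017: $170,671
Through Nov 2017: $173,589
Through Dec 2017: $231,893
Final cumulative total $231,893 ≤ $235,000; the threshold is never exceeded.

Not triggered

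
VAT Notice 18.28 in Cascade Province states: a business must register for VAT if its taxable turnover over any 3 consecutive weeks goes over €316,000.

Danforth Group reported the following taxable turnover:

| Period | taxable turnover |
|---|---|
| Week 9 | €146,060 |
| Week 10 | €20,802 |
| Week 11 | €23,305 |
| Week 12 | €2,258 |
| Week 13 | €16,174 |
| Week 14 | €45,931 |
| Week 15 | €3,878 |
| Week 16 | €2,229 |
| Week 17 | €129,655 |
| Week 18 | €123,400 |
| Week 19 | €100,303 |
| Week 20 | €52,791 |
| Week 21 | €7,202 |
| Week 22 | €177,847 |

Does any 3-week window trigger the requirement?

Week 9–Week 11: €146,060 + €20,802 + €23,305 = €190,167 (under)
Week 10–Week 12: €20,802 + €23,305 + €2,258 = €46,365 (under)
Week 11–Week 13: €23,305 + €2,258 + €16,174 = €41,737 (under)
Week 12–Week 14: €2,258 + €16,174 + €45,931 = €64,363 (under)
Week 13–Week 15: €16,174 + €45,931 + €3,878 = €65,983 (under)
Week 14–Week 16: €45,931 + €3,878 + €2,229 = €52,038 (under)
Week 15–Week 17: €3,878 + €2,229 + €129,655 = €135,762 (under)
Week 16–Week 18: €2,229 + €129,655 + €123,400 = €255,284 (under)
Week 17–Week 19: €129,655 + €123,400 + €100,303 = €353,358 (over)
Week 18–Week 20: €123,400 + €100,303 + €52,791 = €276,494 (under)
Week 19–Week 21: €100,303 + €52,791 + €7,202 = €160,296 (under)
Week 20–Week 22: €52,791 + €7,202 + €177,847 = €237,840 (under)
At least one window exceeds €316,000.

Yes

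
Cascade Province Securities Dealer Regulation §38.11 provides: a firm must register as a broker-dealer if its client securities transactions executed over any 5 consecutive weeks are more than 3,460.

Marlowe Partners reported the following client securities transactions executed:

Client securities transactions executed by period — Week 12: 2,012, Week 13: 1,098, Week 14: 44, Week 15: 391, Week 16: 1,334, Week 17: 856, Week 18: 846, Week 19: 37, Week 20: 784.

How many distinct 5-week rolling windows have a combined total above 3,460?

Week 12–Week 16: 2,012 + 1,098 + 44 + 391 + 1,334 = 4,879 (over)
Week 13–Week 17: 1,098 + 44 + 391 + 1,334 + 856 = 3,723 (over)
Week 14–Week 18: 44 + 391 + 1,334 + 856 + 846 = 3,471 (over)
Week 15–Week 19: 391 + 1,334 + 856 + 846 + 37 = 3,464 (over)
Week 16–Week 20: 1,334 + 856 + 846 + 37 + 784 = 3,857 (over)
5 windows exceed the threshold.

5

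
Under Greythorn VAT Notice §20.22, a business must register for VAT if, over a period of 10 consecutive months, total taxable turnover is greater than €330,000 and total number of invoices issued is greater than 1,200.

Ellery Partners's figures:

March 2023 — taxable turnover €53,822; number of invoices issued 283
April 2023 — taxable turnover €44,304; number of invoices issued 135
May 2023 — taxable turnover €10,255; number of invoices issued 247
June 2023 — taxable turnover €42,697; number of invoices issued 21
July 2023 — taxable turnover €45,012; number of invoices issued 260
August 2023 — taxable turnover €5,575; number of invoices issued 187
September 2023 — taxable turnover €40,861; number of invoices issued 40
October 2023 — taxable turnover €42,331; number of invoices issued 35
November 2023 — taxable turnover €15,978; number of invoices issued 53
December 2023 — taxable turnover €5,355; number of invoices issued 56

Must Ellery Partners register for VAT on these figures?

Total taxable turnover: €53,822 + €44,304 + €10,255 + €42,697 + €45,012 + €5,575 + €40,861 + €42,331 + €15,978 + €5,355 = €306,190 (≤ €330,000).
Total number of invoices issued: 283 + 135 + 247 + 21 + 260 + 187 + 40 + 35 + 53 + 56 = 1,317 (> 1,200).
The test is 'and': the rule requires both, and at least one is not exceeded.

No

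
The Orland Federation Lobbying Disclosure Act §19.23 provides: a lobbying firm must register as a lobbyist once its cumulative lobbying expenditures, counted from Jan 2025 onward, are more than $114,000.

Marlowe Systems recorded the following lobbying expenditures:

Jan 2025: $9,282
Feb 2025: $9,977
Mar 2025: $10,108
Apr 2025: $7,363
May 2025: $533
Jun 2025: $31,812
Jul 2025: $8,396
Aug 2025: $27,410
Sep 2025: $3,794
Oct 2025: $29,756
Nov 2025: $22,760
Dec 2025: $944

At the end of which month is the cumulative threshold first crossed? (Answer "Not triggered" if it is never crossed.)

Oct 2025

Through Jan 2025: $9,282
Through Feb 2025: $19,259
Through Mar 2025: $29,367
Through Apr 2025: $36,730
Through May 2025: $37,263
Through Jun 2025: $69,075
Through Jul 2025: $77,471
Through Aug 2025: $104,881
Through Sep 2025: $108,675
Through Oct 2025: $138,431 ← exceeds threshold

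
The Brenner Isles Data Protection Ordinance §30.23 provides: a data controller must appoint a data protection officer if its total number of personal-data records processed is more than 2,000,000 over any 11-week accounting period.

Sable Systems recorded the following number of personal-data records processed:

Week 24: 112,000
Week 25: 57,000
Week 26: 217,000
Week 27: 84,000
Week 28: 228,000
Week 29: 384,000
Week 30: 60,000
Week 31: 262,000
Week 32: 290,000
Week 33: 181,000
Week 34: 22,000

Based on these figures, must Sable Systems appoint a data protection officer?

Total number of personal-data records processed: 112,000 + 57,000 + 217,000 + 84,000 + 228,000 + 384,000 + 60,000 + 262,000 + 290,000 + 181,000 + 22,000 = 1,897,000.
1,897,000 ≤ 2,000,000, so the threshold is not exceeded.

No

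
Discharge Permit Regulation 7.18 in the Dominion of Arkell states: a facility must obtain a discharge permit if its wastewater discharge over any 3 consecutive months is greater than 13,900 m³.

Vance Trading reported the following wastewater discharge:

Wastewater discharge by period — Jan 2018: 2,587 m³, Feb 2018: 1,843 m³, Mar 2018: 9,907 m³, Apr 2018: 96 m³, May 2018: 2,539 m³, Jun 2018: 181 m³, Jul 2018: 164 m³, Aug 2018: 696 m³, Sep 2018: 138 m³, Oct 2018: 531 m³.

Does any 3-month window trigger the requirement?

Yes

Jan 2018–Mar 2018: 2,587 m³ + 1,843 m³ + 9,907 m³ = 14,337 m³ (over)
Feb 2018–Apr 2018: 1,843 m³ + 9,907 m³ + 96 m³ = 11,846 m³ (under)
Mar 2018–May 2018: 9,907 m³ + 96 m³ + 2,539 m³ = 12,542 m³ (under)
Apr 2018–Jun 2018: 96 m³ + 2,539 m³ + 181 m³ = 2,816 m³ (under)
May 2018–Jul 2018: 2,539 m³ + 181 m³ + 164 m³ = 2,884 m³ (under)
Jun 2018–Aug 2018: 181 m³ + 164 m³ + 696 m³ = 1,041 m³ (under)
Jul 2018–Sep 2018: 164 m³ + 696 m³ + 138 m³ = 998 m³ (under)
Aug 2018–Oct 2018: 696 m³ + 138 m³ + 531 m³ = 1,365 m³ (under)
At least one window exceeds 13,900 m³.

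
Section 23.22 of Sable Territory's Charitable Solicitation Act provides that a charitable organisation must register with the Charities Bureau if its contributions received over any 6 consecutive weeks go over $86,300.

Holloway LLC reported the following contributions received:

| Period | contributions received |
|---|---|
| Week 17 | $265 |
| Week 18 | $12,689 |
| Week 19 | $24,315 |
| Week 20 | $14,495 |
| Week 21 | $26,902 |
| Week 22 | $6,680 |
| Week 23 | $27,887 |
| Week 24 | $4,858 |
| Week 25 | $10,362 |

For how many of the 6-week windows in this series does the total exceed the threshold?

3

Week 17–Week 22: $265 + $12,689 + $24,315 + $14,495 + $26,902 + $6,680 = $85,346 (under)
Week 18–Week 23: $12,689 + $24,315 + $14,495 + $26,902 + $6,680 + $27,887 = $112,968 (over)
Week 19–Week 24: $24,315 + $14,495 + $26,902 + $6,680 + $27,887 + $4,858 = $105,137 (over)
Week 20–Week 25: $14,495 + $26,902 + $6,680 + $27,887 + $4,858 + $10,362 = $91,184 (over)
3 windows exceed the threshold.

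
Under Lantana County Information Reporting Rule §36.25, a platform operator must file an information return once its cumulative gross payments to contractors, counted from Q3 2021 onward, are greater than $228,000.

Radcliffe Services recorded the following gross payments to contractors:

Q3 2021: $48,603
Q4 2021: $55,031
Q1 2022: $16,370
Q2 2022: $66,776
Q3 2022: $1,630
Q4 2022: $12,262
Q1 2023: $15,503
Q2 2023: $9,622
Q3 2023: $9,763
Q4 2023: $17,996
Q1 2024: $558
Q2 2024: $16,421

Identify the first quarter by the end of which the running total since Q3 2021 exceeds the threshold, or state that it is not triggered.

Through Q3 2021: $48,603
Through Q4 2021: $103,634
Through Q1 2022: $120,004
Through Q2 2022: $186,780
Through Q3 2022: $188,410
Through Q4 2022: $200,672
Through Q1 2023: $216,175
Through Q2 2023: $225,797
Through Q3 2023: $235,560 ← exceeds threshold

Q3 2023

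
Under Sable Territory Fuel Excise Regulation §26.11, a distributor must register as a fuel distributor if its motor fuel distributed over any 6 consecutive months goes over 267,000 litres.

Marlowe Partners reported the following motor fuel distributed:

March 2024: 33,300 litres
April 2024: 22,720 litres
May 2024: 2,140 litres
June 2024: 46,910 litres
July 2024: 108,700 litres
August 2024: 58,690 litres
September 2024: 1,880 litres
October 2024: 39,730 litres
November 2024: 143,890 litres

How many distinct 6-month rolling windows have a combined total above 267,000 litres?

March 2024–August 2024: 33,300 litres + 22,720 litres + 2,140 litres + 46,910 litres + 108,700 litres + 58,690 litres = 272,460 litres (over)
April 2024–September 2024: 22,720 litres + 2,140 litres + 46,910 litres + 108,700 litres + 58,690 litres + 1,880 litres = 241,040 litres (under)
May 2024–October 2024: 2,140 litres + 46,910 litres + 108,700 litres + 58,690 litres + 1,880 litres + 39,730 litres = 258,050 litres (under)
June 2024–November 2024: 46,910 litres + 108,700 litres + 58,690 litres + 1,880 litres + 39,730 litres + 143,890 litres = 399,800 litres (over)
2 windows exceed the threshold.

2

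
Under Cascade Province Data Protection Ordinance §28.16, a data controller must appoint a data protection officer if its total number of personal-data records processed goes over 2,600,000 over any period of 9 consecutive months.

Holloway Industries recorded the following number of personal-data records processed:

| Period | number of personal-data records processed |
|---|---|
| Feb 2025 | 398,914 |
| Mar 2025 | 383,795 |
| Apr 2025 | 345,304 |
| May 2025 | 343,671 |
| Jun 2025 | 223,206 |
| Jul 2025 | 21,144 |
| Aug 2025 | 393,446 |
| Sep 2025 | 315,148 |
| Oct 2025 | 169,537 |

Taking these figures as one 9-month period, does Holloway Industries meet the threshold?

Total number of personal-data records processed: 398,914 + 383,795 + 345,304 + 343,671 + 223,206 + 21,144 + 393,446 + 315,148 + 169,537 = 2,594,165.
2,594,165 ≤ 2,600,000, so the threshold is not exceeded.

No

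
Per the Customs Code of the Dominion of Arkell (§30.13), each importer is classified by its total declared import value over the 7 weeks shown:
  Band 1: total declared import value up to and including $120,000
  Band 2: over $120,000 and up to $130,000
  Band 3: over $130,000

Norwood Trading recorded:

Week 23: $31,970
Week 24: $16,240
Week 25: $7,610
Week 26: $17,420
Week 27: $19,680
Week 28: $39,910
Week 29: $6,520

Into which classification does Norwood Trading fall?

Total declared import value: $31,970 + $16,240 + $7,610 + $17,420 + $19,680 + $39,910 + $6,520 = $139,350.
$139,350 > $130,000, so Band 3 applies.

Band 3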